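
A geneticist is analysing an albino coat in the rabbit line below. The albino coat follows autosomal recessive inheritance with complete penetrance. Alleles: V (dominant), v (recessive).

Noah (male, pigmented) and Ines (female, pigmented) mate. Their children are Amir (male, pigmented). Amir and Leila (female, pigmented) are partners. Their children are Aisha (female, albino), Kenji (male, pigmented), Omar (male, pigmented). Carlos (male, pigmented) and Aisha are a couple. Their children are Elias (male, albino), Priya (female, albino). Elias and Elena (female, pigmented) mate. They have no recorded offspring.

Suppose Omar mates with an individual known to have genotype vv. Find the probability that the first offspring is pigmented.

2/3

Amir is pigmented so carries V and passed v to Aisha (vv), so Amir is Vv.
Leila is pigmented so carries V and passed v to Aisha (vv), so Leila is Vv.
Omar is a pigmented offspring of Amir (Vv) × Leila (Vv), whose cross gives 1/4 VV : 1/2 Vv : 1/4 vv; conditioning on being pigmented, Omar is VV with probability 1/3, Vv with probability 2/3.
Summing over parental genotype combinations, P(offspring is pigmented) = 1/3·1 + 2/3·1/2 = 2/3.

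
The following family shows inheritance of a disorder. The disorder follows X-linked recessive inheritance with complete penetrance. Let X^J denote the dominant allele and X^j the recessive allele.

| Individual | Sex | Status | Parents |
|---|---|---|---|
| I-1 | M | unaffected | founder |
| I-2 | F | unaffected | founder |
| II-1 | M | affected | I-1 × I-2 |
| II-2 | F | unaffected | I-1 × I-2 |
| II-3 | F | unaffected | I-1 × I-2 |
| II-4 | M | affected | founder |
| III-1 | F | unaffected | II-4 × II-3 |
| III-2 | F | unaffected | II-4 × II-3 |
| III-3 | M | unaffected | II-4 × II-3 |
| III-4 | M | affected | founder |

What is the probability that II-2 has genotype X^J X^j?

I-1 is unaffected, so I-1 is X^J Y.
I-2 is unaffected so carries J and passed j to II-1 (X^j Y), so I-2 is X^J X^j.
Their cross gives offspring ratios 1/2 X^J X^J : 1/2 X^J X^j. Conditioning on II-2 being unaffected, P(X^J X^j) = 1/2 / 1 = 1/2.

1/2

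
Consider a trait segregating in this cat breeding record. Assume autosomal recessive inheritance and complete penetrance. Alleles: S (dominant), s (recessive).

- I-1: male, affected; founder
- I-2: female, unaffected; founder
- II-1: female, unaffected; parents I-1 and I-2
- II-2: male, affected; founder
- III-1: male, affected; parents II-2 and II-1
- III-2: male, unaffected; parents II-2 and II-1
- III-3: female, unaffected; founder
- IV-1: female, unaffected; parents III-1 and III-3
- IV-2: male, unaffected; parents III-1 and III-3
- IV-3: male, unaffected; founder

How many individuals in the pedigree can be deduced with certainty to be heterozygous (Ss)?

Obligate heterozygotes: II-1 is unaffected so carries S and received s from I-1 (ss), so II-1 is Ss; III-2 is unaffected so carries S and received s from II-2 (ss), so III-2 is Ss; IV-1 is unaffected so carries S and received s from III-1 (ss), so IV-1 is Ss; IV-2 is unaffected so carries S and received s from III-1 (ss), so IV-2 is Ss.
Every other individual is either homozygous by phenotype or has at least one consistent homozygous assignment, so the count is 4.

4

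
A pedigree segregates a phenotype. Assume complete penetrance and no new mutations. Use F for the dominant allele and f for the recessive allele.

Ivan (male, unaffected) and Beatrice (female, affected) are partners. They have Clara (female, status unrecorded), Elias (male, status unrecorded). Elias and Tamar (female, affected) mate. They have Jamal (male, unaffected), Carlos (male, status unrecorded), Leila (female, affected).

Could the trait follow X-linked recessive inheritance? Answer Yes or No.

No

Under X-linked recessive, Jamal (unaffected, male) cannot arise from Elias (unrecorded) × Tamar (affected).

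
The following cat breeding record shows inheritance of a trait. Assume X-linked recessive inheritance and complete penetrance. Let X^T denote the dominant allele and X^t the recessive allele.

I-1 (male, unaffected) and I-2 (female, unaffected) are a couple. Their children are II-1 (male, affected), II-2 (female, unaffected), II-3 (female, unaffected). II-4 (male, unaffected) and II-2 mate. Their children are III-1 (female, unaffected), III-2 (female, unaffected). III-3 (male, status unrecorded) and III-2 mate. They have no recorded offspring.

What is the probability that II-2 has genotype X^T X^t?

1/2

I-1 is unaffected, so I-1 is X^T Y.
I-2 is unaffected so carries T and passed t to II-1 (X^t Y), so I-2 is X^T X^t.
Their cross gives offspring ratios 1/2 X^T X^T : 1/2 X^T X^t. Conditioning on II-2 being unaffected, P(X^T X^t) = 1/2 / 1 = 1/2 before taking II-2's own offspring into account.
II-4 is unaffected, so II-4 is X^T Y.
II-2's offspring (III-1, III-2) would show their recorded status with the same probability whether II-2 is X^T X^t or X^T X^T, so they carry no information and P(X^T X^t) = 1/2.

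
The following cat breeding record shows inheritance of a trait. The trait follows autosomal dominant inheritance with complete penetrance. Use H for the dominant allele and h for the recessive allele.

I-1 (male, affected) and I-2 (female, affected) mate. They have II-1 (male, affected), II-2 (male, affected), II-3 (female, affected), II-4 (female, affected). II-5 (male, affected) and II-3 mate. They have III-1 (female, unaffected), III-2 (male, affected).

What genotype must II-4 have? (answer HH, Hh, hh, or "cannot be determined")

cannot be determined

II-4's phenotype allows HH or Hh, and no parent or child forces a single allele at both positions; consistent genotype assignments exist with II-4 as HH or Hh.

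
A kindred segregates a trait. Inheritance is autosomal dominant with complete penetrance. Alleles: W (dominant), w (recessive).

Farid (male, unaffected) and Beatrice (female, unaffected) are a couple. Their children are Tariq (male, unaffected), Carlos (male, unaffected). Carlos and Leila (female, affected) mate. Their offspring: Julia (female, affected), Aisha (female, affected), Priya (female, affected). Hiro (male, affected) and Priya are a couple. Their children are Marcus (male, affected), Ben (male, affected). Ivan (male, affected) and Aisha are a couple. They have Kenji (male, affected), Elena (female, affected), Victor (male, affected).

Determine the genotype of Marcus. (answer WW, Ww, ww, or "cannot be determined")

Marcus's phenotype allows WW or Ww, and no parent or child forces a single allele at both positions; consistent genotype assignments exist with Marcus as WW or Ww.

cannot be determined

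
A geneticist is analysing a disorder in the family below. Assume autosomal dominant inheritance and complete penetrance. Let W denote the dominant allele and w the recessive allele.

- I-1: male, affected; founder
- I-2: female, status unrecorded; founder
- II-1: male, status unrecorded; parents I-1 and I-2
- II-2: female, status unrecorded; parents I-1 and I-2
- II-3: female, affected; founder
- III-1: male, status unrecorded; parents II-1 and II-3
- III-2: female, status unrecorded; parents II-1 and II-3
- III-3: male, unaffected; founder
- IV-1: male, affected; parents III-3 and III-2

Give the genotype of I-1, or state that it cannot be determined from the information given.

cannot be determined

I-1's phenotype allows WW or Ww, and no parent or child forces a single allele at both positions; consistent genotype assignments exist with I-1 as WW or Ww.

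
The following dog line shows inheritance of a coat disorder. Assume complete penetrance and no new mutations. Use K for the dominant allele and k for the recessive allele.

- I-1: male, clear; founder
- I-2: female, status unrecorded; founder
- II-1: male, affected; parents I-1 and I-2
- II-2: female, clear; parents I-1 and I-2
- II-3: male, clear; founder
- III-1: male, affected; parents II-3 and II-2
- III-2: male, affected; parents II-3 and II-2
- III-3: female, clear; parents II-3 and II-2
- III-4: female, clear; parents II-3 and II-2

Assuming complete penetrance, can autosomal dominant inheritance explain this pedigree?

Under autosomal dominant, III-1 (affected, male) cannot arise from II-3 (clear) × II-2 (clear).

No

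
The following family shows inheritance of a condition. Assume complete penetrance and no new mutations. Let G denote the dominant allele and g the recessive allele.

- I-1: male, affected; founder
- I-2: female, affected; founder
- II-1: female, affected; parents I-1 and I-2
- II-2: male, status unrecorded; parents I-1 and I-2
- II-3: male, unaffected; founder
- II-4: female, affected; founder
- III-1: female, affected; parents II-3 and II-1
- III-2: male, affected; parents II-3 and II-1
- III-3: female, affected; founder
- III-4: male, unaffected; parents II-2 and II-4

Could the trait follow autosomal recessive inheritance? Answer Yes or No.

No assignment of genotypes under autosomal recessive satisfies every parent–offspring relationship, so the pedigree is inconsistent.

No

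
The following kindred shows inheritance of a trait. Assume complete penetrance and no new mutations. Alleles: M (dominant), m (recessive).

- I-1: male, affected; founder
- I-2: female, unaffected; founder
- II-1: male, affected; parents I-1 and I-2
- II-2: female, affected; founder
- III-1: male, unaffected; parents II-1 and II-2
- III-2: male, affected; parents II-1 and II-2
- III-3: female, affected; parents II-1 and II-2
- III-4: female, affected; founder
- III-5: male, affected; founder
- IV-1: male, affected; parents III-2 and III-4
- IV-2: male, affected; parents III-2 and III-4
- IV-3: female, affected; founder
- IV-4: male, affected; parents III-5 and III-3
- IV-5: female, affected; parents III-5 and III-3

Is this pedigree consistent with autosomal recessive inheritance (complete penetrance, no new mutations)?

Under autosomal recessive, III-1 (unaffected, male) cannot arise from II-1 (affected) × II-2 (affected).

No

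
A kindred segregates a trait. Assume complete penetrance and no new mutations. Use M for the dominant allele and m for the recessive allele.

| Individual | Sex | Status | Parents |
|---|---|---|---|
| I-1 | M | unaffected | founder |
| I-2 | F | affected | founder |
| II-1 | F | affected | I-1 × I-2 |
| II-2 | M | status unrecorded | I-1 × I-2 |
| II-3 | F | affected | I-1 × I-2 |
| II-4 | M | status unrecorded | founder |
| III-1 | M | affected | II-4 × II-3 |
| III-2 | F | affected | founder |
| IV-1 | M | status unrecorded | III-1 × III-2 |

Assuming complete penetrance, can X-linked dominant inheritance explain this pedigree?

A consistent assignment under X-linked dominant exists: I-1 X^m Y, I-2 X^M X^M, II-1 X^M X^m, II-2 X^M Y, II-3 X^M X^m, II-4 X^M Y, III-1 X^M Y, III-2 X^M X^M, IV-1 X^M Y.
In this assignment every recorded phenotype matches its genotype and every non-founder's genotype is obtainable from its parents' genotypes, so the pedigree is consistent.

Yes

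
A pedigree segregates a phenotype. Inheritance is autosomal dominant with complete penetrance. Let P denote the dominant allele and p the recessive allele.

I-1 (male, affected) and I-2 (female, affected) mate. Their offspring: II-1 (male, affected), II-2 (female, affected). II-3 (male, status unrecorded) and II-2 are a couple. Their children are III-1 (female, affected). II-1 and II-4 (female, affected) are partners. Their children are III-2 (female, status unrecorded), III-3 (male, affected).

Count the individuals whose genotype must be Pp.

0

No individual's genotype is forced to Pp by the pedigree, so the count is 0.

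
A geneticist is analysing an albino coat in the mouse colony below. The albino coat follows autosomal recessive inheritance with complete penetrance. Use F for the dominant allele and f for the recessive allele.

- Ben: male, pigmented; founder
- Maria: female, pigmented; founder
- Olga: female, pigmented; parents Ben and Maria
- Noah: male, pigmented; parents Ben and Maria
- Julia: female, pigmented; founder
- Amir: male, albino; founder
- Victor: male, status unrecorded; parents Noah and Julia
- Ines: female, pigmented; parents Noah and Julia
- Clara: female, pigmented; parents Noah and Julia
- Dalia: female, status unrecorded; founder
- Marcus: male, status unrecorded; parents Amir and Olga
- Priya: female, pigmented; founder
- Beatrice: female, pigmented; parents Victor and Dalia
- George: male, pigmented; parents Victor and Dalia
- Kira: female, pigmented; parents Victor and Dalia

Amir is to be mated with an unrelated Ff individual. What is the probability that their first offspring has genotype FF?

Amir is albino, so Amir is ff.
The cross gives 1/2 Ff : 1/2 ff, so P(offspring has genotype FF) = 0.

0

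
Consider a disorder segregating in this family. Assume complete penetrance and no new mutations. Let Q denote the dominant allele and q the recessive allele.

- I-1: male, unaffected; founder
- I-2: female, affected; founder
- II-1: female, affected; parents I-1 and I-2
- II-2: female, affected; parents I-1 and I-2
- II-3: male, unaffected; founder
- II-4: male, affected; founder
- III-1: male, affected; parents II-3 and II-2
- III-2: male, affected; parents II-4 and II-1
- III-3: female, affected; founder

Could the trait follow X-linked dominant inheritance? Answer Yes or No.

A consistent assignment under X-linked dominant exists: I-1 X^q Y, I-2 X^Q X^Q, II-1 X^Q X^q, II-2 X^Q X^q, II-3 X^q Y, II-4 X^Q Y, III-1 X^Q Y, III-2 X^Q Y, III-3 X^Q X^Q.
In this assignment every recorded phenotype matches its genotype and every non-founder's genotype is obtainable from its parents' genotypes, so the pedigree is consistent.

Yes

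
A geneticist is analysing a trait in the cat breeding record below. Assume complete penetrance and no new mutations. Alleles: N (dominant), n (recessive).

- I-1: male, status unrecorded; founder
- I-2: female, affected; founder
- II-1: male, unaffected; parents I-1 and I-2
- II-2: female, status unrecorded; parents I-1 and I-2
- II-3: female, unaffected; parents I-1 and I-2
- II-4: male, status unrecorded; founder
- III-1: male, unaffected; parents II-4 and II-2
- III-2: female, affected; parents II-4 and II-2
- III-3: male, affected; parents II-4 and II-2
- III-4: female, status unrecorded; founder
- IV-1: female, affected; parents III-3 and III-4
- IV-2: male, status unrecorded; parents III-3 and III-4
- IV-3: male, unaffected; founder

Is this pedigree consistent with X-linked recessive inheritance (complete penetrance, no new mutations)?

No

Under X-linked recessive, II-1 (unaffected, male) cannot arise from I-1 (unrecorded) × I-2 (affected).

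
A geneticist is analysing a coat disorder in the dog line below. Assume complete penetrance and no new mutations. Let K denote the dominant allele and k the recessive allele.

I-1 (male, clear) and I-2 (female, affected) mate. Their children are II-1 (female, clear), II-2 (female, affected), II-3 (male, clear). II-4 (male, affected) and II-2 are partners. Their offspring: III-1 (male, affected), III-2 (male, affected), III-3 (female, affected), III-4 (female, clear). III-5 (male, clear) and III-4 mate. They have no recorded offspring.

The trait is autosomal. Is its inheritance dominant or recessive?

dominant

II-4 and II-2 are both affected yet have a clear child III-4. Under a recessive model two affected parents are homozygous and every child would be affected, so the trait cannot be recessive.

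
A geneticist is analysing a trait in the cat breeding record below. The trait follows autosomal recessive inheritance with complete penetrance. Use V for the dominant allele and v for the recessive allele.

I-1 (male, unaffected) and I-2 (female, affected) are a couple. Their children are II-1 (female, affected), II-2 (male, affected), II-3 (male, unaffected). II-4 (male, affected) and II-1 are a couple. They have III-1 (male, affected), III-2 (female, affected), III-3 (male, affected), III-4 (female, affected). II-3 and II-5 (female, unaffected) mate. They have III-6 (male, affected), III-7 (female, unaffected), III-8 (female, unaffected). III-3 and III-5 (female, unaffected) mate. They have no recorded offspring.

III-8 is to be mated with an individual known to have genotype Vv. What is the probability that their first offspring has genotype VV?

1/3

II-3 is unaffected so carries V and received v from I-2 (vv), so II-3 is Vv.
II-5 is unaffected so carries V and passed v to III-6 (vv), so II-5 is Vv.
III-8 is an unaffected offspring of II-3 (Vv) × II-5 (Vv), whose cross gives 1/4 VV : 1/2 Vv : 1/4 vv; conditioning on being unaffected, III-8 is VV with probability 1/3, Vv with probability 2/3.
Summing over parental genotype combinations, P(offspring has genotype VV) = 1/3·1/2 + 2/3·1/4 = 1/3.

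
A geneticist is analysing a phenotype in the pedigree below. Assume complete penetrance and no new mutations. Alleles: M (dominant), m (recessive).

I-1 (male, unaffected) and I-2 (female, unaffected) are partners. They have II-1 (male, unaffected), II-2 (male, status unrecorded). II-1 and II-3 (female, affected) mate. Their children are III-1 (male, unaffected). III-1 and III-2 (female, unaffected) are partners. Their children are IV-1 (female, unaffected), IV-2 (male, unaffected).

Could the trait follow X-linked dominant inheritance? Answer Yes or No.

A consistent assignment under X-linked dominant exists: I-1 X^m Y, I-2 X^m X^m, II-1 X^m Y, II-2 X^m Y, II-3 X^M X^m, III-1 X^m Y, III-2 X^m X^m, IV-1 X^m X^m, IV-2 X^m Y.
In this assignment every recorded phenotype matches its genotype and every non-founder's genotype is obtainable from its parents' genotypes, so the pedigree is consistent.

Yes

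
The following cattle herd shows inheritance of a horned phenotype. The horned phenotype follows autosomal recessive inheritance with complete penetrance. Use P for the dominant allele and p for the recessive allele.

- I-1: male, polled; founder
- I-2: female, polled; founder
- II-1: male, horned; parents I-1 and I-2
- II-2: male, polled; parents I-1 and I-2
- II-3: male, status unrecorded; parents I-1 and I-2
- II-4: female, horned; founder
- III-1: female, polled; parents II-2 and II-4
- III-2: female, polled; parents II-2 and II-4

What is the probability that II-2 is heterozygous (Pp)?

I-1 is polled so carries P and passed p to II-1 (pp), so I-1 is Pp.
I-2 is polled so carries P and passed p to II-1 (pp), so I-2 is Pp.
Their cross gives offspring ratios 1/4 PP : 1/2 Pp : 1/4 pp. Conditioning on II-2 being polled, P(Pp) = 1/2 / 3/4 = 2/3 before taking II-2's own offspring into account.
II-4 is horned, so II-4 is pp.
Now use II-2's offspring. Probability of each recorded status — polled daughter III-1: 1/2 if II-2 is Pp, 1 if PP; polled daughter III-2: 1/2 if II-2 is Pp, 1 if PP.
Bayes: P(Pp) = 2/3·1/4 / (2/3·1/4 + 1/3·1) = 1/3.

1/3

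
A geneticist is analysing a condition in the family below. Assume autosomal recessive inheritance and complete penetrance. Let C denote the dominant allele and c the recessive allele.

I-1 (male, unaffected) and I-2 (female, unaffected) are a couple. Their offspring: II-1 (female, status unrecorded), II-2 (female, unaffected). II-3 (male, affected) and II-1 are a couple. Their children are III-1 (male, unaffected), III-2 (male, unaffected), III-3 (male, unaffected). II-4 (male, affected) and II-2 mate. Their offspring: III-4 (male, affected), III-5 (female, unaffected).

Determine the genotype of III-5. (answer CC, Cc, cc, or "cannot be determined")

From phenotype alone, III-5 is CC or Cc.
III-5 is unaffected so carries C and received c from II-4 (cc), so III-5 is Cc.

Cc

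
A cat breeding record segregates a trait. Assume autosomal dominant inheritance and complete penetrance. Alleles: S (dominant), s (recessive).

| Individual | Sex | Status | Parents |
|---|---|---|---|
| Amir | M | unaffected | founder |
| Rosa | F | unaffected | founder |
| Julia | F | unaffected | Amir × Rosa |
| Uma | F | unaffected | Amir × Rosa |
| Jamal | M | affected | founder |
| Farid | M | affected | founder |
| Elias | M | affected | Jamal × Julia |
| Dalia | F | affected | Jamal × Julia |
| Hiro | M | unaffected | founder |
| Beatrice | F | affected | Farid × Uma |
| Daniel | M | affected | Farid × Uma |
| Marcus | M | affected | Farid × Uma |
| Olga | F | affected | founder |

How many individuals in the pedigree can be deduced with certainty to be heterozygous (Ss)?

5

Obligate heterozygotes: Elias is affected so carries S and received s from Julia (ss), so Elias is Ss; Dalia is affected so carries S and received s from Julia (ss), so Dalia is Ss; Beatrice is affected so carries S and received s from Uma (ss), so Beatrice is Ss; Daniel is affected so carries S and received s from Uma (ss), so Daniel is Ss; Marcus is affected so carries S and received s from Uma (ss), so Marcus is Ss.
Every other individual is either homozygous by phenotype or has at least one consistent homozygous assignment, so the count is 5.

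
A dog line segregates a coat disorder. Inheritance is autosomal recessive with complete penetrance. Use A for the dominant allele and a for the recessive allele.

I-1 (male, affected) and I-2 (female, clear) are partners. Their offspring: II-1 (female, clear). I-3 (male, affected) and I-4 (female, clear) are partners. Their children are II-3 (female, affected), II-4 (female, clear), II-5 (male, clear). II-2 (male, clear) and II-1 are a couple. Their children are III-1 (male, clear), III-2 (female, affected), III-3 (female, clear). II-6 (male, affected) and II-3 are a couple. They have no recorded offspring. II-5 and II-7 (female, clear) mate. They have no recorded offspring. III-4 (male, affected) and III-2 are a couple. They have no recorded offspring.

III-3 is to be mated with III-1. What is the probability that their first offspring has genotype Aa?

II-2 is clear so carries A and passed a to III-2 (aa), so II-2 is Aa.
II-1 is clear so carries A and received a from I-1 (aa), so II-1 is Aa.
III-3 is a clear offspring of II-2 (Aa) × II-1 (Aa), whose cross gives 1/4 AA : 1/2 Aa : 1/4 aa; conditioning on being clear, III-3 is AA with probability 1/3, Aa with probability 2/3.
III-1 is a clear offspring of II-2 (Aa) × II-1 (Aa), whose cross gives 1/4 AA : 1/2 Aa : 1/4 aa; conditioning on being clear, III-1 is AA with probability 1/3, Aa with probability 2/3.
Summing over parental genotype combinations, P(offspring has genotype Aa) = 2/9·1/2 + 2/9·1/2 + 4/9·1/2 = 4/9.

4/9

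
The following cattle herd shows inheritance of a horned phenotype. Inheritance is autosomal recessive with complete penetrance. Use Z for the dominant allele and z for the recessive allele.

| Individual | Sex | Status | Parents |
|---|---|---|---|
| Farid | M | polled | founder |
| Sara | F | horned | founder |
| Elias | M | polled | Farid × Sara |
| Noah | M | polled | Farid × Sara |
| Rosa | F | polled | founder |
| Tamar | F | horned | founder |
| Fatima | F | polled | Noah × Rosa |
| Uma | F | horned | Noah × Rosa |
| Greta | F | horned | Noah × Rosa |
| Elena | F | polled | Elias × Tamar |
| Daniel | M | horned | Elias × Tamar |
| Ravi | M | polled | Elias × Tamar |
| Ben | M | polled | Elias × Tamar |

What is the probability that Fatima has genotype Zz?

Noah is polled so carries Z and received z from Sara (zz), so Noah is Zz.
Rosa is polled so carries Z and passed z to Uma (zz), so Rosa is Zz.
Their cross gives offspring ratios 1/4 ZZ : 1/2 Zz : 1/4 zz. Conditioning on Fatima being polled, P(Zz) = 1/2 / 3/4 = 2/3.

2/3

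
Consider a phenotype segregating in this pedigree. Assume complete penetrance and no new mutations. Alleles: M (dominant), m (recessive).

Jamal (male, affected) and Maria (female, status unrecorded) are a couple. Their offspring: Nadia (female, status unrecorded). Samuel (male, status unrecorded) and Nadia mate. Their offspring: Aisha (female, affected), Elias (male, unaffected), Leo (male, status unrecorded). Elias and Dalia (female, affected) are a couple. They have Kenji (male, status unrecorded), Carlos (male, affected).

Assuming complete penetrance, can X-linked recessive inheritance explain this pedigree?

A consistent assignment under X-linked recessive exists: Jamal X^m Y, Maria X^M X^M, Nadia X^M X^m, Samuel X^m Y, Aisha X^m X^m, Elias X^M Y, Leo X^M Y, Dalia X^m X^m, Kenji X^m Y, Carlos X^m Y.
In this assignment every recorded phenotype matches its genotype and every non-founder's genotype is obtainable from its parents' genotypes, so the pedigree is consistent.

Yes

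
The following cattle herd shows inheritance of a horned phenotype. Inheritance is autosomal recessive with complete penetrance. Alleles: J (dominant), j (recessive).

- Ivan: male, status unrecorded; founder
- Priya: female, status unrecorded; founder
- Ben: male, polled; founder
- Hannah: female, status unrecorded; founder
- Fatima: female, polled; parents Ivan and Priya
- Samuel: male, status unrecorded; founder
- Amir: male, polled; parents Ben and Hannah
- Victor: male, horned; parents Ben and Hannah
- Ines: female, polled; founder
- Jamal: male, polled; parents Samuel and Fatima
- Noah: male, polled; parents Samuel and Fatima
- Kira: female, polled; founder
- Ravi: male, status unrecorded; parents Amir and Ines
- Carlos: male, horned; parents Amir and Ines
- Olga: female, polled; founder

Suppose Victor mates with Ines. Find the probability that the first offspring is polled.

1/2

Victor is horned, so Victor is jj.
Ines is polled so carries J and passed j to Carlos (jj), so Ines is Jj.
The cross gives 1/2 Jj : 1/2 jj, so P(offspring is polled) = 1/2.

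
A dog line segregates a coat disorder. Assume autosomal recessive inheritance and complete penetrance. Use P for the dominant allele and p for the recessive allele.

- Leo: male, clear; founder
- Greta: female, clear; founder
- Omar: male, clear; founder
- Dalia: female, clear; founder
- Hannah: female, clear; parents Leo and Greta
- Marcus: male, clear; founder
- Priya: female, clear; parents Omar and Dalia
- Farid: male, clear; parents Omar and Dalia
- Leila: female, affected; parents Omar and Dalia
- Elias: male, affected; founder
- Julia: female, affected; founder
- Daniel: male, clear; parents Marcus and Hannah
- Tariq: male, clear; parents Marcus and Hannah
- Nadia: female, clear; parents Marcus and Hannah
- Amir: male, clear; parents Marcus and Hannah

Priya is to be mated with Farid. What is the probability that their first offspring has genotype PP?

Omar is clear so carries P and passed p to Leila (pp), so Omar is Pp.
Dalia is clear so carries P and passed p to Leila (pp), so Dalia is Pp.
Priya is a clear offspring of Omar (Pp) × Dalia (Pp), whose cross gives 1/4 PP : 1/2 Pp : 1/4 pp; conditioning on being clear, Priya is PP with probability 1/3, Pp with probability 2/3.
Farid is a clear offspring of Omar (Pp) × Dalia (Pp), whose cross gives 1/4 PP : 1/2 Pp : 1/4 pp; conditioning on being clear, Farid is PP with probability 1/3, Pp with probability 2/3.
Summing over parental genotype combinations, P(offspring has genotype PP) = 1/9·1 + 2/9·1/2 + 2/9·1/2 + 4/9·1/4 = 4/9.

4/9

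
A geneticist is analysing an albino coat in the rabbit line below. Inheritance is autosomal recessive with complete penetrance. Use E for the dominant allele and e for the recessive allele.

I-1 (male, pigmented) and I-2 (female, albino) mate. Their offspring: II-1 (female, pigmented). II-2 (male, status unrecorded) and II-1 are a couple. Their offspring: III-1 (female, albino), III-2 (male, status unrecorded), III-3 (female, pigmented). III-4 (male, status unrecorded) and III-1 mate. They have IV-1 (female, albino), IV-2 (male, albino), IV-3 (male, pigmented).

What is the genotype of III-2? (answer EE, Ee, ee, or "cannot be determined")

III-2's phenotype is unrecorded, and no parent or child forces a single allele at both positions; consistent genotype assignments exist with III-2 as EE or Ee or ee.

cannot be determined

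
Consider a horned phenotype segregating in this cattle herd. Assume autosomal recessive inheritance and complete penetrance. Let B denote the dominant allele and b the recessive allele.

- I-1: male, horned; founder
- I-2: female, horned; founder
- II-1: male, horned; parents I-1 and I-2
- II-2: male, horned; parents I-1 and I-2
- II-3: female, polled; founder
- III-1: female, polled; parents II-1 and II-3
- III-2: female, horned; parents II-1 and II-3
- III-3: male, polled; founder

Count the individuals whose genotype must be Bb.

2

Obligate heterozygotes: II-3 is polled so carries B and passed b to III-2 (bb), so II-3 is Bb; III-1 is polled so carries B and received b from II-1 (bb), so III-1 is Bb.
Every other individual is either homozygous by phenotype or has at least one consistent homozygous assignment, so the count is 2.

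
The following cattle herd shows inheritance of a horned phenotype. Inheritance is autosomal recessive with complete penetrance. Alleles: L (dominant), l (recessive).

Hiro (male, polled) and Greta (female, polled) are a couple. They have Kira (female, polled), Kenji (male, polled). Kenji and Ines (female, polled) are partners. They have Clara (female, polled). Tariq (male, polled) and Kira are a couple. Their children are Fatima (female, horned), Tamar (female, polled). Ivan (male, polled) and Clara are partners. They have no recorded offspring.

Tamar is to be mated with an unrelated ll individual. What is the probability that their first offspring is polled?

2/3

Tariq is polled so carries L and passed l to Fatima (ll), so Tariq is Ll.
Kira is polled so carries L and passed l to Fatima (ll), so Kira is Ll.
Tamar is a polled offspring of Tariq (Ll) × Kira (Ll), whose cross gives 1/4 LL : 1/2 Ll : 1/4 ll; conditioning on being polled, Tamar is LL with probability 1/3, Ll with probability 2/3.
Summing over parental genotype combinations, P(offspring is polled) = 1/3·1 + 2/3·1/2 = 2/3.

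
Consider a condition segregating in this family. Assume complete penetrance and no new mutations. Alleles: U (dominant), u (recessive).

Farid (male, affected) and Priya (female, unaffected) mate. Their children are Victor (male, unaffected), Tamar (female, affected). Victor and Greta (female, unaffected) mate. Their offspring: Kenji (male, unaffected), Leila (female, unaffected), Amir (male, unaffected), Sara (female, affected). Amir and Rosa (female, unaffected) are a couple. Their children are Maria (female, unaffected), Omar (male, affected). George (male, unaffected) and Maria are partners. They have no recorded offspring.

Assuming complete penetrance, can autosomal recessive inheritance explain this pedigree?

Yes

A consistent assignment under autosomal recessive exists: Farid uu, Priya Uu, Victor Uu, Tamar uu, Greta Uu, Kenji UU, Leila UU, Amir Uu, Sara uu, Rosa Uu, Maria UU, Omar uu, George UU.
In this assignment every recorded phenotype matches its genotype and every non-founder's genotype is obtainable from its parents' genotypes, so the pedigree is consistent.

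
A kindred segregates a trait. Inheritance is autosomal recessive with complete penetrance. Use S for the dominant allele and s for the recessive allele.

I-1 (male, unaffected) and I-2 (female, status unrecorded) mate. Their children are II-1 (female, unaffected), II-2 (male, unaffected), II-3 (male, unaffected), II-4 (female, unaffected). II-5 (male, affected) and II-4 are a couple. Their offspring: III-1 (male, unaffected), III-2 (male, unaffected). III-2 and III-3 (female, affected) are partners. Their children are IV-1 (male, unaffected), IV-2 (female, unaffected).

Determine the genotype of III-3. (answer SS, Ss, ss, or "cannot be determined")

III-3 is affected, so III-3 is ss.

ss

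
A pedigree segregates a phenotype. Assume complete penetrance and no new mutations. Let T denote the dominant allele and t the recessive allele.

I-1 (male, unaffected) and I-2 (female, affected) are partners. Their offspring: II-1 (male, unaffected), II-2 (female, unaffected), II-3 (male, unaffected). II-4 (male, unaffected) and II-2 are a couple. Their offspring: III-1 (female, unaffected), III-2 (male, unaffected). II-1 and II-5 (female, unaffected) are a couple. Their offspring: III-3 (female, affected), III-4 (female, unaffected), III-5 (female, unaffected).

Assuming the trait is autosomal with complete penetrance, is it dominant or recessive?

II-1 and II-5 are both unaffected yet have an affected child III-3. Under dominance, an affected child requires at least one affected parent, so the trait cannot be dominant.

recessive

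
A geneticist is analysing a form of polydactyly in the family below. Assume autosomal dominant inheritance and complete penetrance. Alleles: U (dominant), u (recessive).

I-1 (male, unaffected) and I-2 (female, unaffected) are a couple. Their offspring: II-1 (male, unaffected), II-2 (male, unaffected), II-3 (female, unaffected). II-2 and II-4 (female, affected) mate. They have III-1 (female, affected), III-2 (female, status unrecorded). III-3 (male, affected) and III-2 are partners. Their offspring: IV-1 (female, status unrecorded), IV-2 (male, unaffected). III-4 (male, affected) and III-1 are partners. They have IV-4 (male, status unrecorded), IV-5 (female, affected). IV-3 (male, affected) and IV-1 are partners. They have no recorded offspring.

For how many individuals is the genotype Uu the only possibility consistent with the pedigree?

Obligate heterozygotes: III-1 is affected so carries U and received u from II-2 (uu), so III-1 is Uu; III-3 is affected so carries U and passed u to IV-2 (uu), so III-3 is Uu.
Every other individual is either homozygous by phenotype or has at least one consistent homozygous assignment, so the count is 2.

2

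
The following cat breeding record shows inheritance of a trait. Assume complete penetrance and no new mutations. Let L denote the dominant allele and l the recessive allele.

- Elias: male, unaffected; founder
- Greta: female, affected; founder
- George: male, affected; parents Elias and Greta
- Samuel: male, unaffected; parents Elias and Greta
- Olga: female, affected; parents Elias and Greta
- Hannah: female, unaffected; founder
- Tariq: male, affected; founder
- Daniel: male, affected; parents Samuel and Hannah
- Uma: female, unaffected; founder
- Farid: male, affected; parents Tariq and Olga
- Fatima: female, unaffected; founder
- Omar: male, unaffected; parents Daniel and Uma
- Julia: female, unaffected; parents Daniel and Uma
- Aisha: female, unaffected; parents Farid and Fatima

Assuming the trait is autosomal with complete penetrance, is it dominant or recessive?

recessive

Samuel and Hannah are both unaffected yet have an affected child Daniel. Under dominance, an affected child requires at least one affected parent, so the trait cannot be dominant.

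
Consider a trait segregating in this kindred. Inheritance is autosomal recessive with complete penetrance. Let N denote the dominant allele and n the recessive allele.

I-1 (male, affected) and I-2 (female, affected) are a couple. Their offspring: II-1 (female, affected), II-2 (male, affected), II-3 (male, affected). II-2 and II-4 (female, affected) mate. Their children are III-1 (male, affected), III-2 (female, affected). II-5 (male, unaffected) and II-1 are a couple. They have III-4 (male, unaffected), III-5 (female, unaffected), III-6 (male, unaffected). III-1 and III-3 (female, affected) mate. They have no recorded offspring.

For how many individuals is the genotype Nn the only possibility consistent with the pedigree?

Obligate heterozygotes: III-4 is unaffected so carries N and received n from II-1 (nn), so III-4 is Nn; III-5 is unaffected so carries N and received n from II-1 (nn), so III-5 is Nn; III-6 is unaffected so carries N and received n from II-1 (nn), so III-6 is Nn.
Every other individual is either homozygous by phenotype or has at least one consistent homozygous assignment, so the count is 3.

3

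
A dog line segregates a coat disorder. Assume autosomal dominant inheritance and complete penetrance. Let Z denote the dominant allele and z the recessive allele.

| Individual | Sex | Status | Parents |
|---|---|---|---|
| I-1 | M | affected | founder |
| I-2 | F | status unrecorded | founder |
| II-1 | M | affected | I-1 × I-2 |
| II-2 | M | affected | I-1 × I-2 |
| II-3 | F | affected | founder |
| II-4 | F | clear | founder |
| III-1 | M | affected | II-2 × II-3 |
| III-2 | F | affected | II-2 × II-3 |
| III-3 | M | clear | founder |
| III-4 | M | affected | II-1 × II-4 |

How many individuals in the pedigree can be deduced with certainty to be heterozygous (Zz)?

Obligate heterozygotes: III-4 is affected so carries Z and received z from II-4 (zz), so III-4 is Zz.
Every other individual is either homozygous by phenotype or has at least one consistent homozygous assignment, so the count is 1.

1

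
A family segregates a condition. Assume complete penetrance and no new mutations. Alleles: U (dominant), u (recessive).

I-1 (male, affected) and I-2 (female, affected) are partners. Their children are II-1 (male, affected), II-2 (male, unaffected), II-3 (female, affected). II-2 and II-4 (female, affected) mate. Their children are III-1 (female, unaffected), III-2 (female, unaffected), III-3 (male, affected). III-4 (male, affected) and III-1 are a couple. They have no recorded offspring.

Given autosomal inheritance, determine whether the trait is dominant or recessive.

dominant

I-1 and I-2 are both affected yet have an unaffected child II-2. Under a recessive model two affected parents are homozygous and every child would be affected, so the trait cannot be recessive.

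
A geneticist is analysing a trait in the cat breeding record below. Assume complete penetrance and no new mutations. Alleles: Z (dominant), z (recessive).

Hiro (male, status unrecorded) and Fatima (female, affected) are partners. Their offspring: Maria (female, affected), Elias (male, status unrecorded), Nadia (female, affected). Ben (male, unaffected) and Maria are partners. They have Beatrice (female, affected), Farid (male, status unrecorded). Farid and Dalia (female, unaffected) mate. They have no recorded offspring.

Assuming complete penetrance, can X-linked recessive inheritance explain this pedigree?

Under X-linked recessive, Beatrice (affected, female) cannot arise from Ben (unaffected) × Maria (affected).

No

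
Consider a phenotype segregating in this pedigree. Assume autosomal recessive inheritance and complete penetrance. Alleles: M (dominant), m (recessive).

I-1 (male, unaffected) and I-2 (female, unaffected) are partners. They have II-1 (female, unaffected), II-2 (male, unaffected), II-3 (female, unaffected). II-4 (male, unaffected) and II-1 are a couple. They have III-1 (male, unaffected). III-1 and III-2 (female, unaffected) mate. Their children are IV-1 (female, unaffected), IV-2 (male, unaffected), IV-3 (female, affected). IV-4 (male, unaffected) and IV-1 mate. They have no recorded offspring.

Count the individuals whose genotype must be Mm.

Obligate heterozygotes: III-1 is unaffected so carries M and passed m to IV-3 (mm), so III-1 is Mm; III-2 is unaffected so carries M and passed m to IV-3 (mm), so III-2 is Mm.
Every other individual is either homozygous by phenotype or has at least one consistent homozygous assignment, so the count is 2.

2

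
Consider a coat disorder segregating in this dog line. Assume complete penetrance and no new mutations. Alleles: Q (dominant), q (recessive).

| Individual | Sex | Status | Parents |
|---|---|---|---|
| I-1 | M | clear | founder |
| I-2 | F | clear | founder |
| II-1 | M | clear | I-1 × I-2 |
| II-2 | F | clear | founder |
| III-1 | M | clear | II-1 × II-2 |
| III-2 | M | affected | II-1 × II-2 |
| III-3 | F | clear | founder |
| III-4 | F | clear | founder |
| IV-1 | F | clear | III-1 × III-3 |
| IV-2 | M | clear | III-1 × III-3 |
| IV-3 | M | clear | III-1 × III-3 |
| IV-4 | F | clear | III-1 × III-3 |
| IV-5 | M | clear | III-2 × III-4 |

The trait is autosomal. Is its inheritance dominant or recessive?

recessive

II-1 and II-2 are both clear yet have an affected child III-2. Under dominance, an affected child requires at least one affected parent, so the trait cannot be dominant.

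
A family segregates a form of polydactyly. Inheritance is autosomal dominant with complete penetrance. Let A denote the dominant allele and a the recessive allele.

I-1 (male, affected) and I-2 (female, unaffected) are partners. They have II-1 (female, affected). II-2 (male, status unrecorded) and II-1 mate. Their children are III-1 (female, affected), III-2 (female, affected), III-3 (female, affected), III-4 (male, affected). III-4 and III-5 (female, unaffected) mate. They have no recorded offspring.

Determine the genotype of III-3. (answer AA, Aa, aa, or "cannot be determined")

cannot be determined

III-3's phenotype allows AA or Aa, and no parent or child forces a single allele at both positions; consistent genotype assignments exist with III-3 as AA or Aa.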